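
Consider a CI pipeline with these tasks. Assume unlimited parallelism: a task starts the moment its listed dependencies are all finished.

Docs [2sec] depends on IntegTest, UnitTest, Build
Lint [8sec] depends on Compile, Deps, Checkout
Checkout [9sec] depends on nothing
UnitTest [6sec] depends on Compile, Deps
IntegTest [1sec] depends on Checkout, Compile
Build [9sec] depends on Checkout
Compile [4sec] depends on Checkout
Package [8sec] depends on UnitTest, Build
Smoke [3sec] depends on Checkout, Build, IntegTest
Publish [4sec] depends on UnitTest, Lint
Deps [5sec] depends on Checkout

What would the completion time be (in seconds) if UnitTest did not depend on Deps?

With the dependency in place, Checkout→Deps→UnitTest→Package = 9+5+6+8 = 28 sets the finish at 28 seconds.
Without Deps→UnitTest, UnitTest's earliest start moves from 14 to 13.
The longest chain is now Checkout→Compile→UnitTest→Package = 9+4+6+8 = 27, so the project takes 27 seconds.

27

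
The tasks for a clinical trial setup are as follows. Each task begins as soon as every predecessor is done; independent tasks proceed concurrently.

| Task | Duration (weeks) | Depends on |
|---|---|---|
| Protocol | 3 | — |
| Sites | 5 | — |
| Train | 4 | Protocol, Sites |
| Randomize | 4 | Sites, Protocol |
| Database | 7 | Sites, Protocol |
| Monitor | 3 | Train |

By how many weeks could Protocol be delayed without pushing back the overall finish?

The longest chain is Sites→Train→Monitor = 5+4+3 = 12; overall finish 12 weeks.
Longest path through Protocol: 10 weeks (earliest finish 3, latest finish 5).
Float = 12 − 10 = 2.

2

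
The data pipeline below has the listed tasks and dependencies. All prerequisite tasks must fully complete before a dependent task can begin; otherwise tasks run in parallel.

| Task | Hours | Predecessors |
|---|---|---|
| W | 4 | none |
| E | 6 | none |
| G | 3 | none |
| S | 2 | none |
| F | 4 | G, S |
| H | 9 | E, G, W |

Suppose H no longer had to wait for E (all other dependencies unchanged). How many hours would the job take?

Original critical path: E→H = 6+9 = 15 ⇒ 15 hours.
Without E→H, H's earliest start moves from 6 to 4.
New critical path: W→H = 4+9 = 13 ⇒ 13 hours.

13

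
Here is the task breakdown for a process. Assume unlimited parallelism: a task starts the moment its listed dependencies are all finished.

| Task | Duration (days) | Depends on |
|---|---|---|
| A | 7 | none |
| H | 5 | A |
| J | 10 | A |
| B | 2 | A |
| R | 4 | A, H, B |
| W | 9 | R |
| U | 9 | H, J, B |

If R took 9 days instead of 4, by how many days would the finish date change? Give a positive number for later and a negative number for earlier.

As given, the longest chain is A→J→U = 7+10+9 = 26, so the finish is 26 days.
The longest path through R is only 25 days, so R has float 1.
New critical path: A→H→R→W = 7+5+9+9 = 30 ⇒ 30 days.
Change in finish: 30 − 26 = +4 days.

4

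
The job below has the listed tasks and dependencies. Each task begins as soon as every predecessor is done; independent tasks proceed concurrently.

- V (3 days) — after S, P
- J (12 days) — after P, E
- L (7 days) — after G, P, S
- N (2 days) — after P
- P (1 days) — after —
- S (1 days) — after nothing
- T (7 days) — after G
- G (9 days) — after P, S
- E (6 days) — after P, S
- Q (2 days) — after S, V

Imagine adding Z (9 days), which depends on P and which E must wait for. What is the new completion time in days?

28

Originally the job takes 19 days.
With Z inserted, E now waits for max(P, S, Z).
New critical path: P→Z→E→J = 1+9+6+12 = 28 ⇒ 28 days.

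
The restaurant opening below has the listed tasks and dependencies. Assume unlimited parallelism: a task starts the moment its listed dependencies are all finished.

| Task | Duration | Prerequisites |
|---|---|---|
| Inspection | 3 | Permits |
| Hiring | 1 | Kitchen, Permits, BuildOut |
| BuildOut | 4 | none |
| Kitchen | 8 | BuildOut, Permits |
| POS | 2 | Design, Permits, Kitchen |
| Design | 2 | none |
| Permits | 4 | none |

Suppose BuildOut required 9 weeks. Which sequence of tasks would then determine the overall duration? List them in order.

Baseline: BuildOut→Kitchen→POS = 4+8+2 = 14 → 14 weeks.
Since BuildOut is critical, the +5 change carries straight to that chain (now 19 weeks).
That remains the longest chain; total 19 weeks.

BuildOut, Kitchen, POS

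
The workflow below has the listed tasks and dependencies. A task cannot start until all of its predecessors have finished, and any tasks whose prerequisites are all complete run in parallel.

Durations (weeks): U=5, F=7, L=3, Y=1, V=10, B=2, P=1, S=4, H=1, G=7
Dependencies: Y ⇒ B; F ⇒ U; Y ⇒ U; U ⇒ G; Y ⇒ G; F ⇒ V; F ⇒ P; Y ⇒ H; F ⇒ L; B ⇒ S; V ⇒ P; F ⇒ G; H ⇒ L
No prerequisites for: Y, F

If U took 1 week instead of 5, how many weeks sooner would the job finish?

Critical path before the change: F→U→G = 7+5+7 = 19 giving 19 weeks.
U lies on that path, so at 1 week the path becomes 15 weeks.
Now F→V→P = 7+10+1 = 18 is longest, so the finish becomes 18 weeks.
Change in finish: 18 − 19 = -1 weeks.

1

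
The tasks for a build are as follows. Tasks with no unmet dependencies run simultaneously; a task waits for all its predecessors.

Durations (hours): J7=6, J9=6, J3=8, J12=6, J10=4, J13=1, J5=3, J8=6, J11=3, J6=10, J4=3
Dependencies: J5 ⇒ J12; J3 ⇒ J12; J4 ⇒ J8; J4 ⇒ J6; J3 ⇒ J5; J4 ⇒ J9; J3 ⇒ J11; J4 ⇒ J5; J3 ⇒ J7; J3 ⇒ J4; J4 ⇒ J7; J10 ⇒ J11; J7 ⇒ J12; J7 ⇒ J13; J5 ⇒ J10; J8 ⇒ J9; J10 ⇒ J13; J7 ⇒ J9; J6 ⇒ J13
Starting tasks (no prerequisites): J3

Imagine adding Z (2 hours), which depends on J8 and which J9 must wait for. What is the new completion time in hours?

25

Originally the project takes 23 hours.
With Z inserted, J9 now waits for max(J8, J7, J4, Z).
New critical path: J3→J4→J8→Z→J9 = 8+3+6+2+6 = 25 ⇒ 25 hours.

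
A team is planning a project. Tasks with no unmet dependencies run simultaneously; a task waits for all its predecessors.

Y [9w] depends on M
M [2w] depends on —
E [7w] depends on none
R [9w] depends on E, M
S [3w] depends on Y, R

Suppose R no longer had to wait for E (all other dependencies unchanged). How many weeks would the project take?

14

With the dependency in place, E→R→S = 7+9+3 = 19 sets the finish at 19 weeks.
Without E→R, R's earliest start moves from 7 to 2.
New critical path: M→Y→S = 2+9+3 = 14 ⇒ 14 weeks.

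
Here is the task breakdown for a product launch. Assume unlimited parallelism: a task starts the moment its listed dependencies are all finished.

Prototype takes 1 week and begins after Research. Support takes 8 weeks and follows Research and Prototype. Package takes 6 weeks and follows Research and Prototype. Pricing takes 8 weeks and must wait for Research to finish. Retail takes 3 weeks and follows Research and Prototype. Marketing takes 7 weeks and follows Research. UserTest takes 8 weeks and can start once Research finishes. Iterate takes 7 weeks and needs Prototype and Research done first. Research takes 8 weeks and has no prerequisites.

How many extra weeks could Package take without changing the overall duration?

2

Research→Prototype→Support = 8+1+8 = 17 sets the makespan at 17 weeks.
Package finishes as early as 15 and must finish by 17.
So Package can slip 17 − 15 = 2 weeks.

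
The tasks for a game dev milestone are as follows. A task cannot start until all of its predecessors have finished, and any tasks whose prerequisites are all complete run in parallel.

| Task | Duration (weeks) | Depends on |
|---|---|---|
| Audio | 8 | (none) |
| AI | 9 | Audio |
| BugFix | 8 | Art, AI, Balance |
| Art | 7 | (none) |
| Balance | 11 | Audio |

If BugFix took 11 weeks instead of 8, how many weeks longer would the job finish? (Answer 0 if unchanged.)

3

Critical path before the change: Audio→Balance→BugFix = 8+11+8 = 27 giving 27 weeks.
BugFix lies on that path, so at 11 weeks the path becomes 30 weeks.
No other chain overtakes it, so the finish is 30 weeks.
Change in finish: 30 − 27 = +3 weeks.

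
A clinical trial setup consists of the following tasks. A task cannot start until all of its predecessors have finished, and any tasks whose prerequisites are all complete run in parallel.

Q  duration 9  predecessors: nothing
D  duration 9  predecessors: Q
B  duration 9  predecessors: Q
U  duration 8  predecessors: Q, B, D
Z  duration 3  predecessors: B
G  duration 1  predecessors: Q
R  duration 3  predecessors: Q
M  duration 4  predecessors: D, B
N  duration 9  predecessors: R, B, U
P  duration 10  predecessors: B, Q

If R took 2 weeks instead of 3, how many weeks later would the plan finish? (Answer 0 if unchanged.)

0

Critical path before the change: Q→D→U→N = 9+9+8+9 = 35 giving 35 weeks.
R has 14 weeks of float (longest path through it is 21).
No other chain overtakes it, so the finish is 35 weeks.
Change in finish: 35 − 35 = +0 weeks.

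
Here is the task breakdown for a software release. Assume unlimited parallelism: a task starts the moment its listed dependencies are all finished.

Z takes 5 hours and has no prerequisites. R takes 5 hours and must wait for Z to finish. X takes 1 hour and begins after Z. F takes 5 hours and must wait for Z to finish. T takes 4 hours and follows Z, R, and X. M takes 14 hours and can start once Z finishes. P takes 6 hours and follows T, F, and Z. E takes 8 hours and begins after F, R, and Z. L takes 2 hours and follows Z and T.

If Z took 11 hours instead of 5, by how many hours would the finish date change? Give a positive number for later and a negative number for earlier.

Baseline: Z→R→T→P = 5+5+4+6 = 20 → 20 hours.
Z lies on that path, so at 11 hours the path becomes 26 hours.
The critical path is still Z→R→T→P; finish is now 26 hours.
Change in finish: 26 − 20 = +6 hours.

6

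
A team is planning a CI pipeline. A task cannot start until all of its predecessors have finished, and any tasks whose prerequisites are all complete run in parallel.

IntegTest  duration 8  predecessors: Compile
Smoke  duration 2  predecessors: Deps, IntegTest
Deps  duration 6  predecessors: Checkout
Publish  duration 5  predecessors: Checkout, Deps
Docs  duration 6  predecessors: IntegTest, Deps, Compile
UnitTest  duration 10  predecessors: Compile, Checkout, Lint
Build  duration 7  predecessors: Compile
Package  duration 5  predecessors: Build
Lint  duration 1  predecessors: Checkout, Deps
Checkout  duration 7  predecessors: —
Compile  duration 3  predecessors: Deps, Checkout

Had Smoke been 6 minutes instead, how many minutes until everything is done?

30

The binding path is Checkout→Deps→Compile→IntegTest→Docs = 7+6+3+8+6 = 30; finish at 30 minutes.
Smoke has 4 minutes of float (longest path through it is 26).
The critical path is still Checkout→Deps→Compile→IntegTest→Docs; finish is now 30 minutes.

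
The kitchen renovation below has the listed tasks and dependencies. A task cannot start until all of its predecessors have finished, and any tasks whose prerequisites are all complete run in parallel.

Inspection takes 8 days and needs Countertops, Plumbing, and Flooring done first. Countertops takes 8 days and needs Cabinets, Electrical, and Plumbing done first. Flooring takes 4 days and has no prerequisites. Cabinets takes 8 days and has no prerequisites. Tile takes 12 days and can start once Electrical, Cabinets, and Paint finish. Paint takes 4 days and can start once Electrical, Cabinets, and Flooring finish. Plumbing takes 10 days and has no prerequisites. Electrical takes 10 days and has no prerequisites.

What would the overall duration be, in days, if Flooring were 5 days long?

Critical path before the change: Plumbing→Countertops→Inspection = 10+8+8 = 26 giving 26 days.
The longest path through Flooring is only 20 days, so Flooring has float 6.
No other chain overtakes it, so the finish is 26 days.

26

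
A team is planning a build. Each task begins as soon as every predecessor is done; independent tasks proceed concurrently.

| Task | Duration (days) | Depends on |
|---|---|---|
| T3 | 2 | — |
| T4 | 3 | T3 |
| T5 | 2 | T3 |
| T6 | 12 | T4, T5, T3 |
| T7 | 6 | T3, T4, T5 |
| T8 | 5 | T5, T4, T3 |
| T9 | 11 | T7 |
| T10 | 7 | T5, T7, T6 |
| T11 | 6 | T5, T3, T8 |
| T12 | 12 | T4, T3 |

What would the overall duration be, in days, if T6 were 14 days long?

As given, the longest chain is T3→T4→T6→T10 = 2+3+12+7 = 24, so the finish is 24 days.
T6 is on the critical path; changing it to 14 makes that path 26 days.
The critical path is still T3→T4→T6→T10; finish is now 26 days.

26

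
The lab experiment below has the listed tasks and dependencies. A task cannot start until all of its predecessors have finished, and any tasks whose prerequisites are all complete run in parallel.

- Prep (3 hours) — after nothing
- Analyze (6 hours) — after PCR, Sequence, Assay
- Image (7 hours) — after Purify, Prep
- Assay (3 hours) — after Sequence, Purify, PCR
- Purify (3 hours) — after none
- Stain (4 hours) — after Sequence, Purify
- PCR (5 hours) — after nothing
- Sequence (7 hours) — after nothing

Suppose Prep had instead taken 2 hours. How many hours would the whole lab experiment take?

The binding path is Sequence→Assay→Analyze = 7+3+6 = 16; finish at 16 hours.
Prep has 6 hours of float (longest path through it is 10).
No other chain overtakes it, so the finish is 16 hours.

16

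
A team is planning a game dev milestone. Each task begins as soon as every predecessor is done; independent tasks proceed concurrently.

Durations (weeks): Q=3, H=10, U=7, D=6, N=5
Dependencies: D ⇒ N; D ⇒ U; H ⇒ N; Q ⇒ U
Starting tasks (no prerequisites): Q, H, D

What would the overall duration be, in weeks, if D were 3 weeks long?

15

The binding path is H→N = 10+5 = 15; finish at 15 weeks.
The longest path through D is only 13 weeks, so D has float 2.
The critical path is still H→N; finish is now 15 weeks.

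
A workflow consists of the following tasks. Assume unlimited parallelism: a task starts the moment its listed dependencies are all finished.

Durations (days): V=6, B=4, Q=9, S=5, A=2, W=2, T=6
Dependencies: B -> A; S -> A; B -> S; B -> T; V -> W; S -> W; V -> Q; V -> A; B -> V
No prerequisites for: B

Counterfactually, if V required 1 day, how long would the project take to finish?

14

Actual critical path: B→V→Q = 4+6+9 = 19 ⇒ 19 days.
V is on the critical path; changing it to 1 makes that path 14 days.
That remains the longest chain; total 14 days.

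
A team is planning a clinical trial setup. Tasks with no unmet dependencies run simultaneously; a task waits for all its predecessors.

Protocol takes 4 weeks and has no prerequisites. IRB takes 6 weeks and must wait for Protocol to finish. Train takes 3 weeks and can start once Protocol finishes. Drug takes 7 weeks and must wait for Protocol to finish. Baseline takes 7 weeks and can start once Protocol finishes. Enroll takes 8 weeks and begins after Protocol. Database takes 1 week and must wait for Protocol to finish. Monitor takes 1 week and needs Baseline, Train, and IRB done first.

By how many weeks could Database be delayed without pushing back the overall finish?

Protocol→Baseline→Monitor = 4+7+1 = 12 sets the makespan at 12 weeks.
Longest path through Database: 5 weeks (earliest finish 5, latest finish 12).
So Database can slip 12 − 5 = 7 weeks.

7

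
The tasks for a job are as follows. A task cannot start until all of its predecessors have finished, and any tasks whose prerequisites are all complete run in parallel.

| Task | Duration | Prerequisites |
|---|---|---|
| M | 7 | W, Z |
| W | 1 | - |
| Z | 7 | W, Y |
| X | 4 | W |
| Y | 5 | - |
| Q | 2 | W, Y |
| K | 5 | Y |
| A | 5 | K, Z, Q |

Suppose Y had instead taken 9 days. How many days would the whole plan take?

Actual critical path: Y→Z→M = 5+7+7 = 19 ⇒ 19 days.
Since Y is critical, the +4 change carries straight to that chain (now 23 days).
The critical path is still Y→Z→M; finish is now 23 days.

23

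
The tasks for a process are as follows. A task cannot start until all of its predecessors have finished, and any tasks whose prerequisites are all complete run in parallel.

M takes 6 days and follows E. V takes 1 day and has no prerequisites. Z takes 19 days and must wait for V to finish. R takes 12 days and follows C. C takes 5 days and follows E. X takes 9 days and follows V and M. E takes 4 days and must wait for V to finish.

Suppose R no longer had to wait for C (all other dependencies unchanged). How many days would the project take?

20

Original critical path: V→E→C→R = 1+4+5+12 = 22 ⇒ 22 days.
Without C→R, R's earliest start moves from 10 to 0.
After: V→Z = 1+19 = 20 → 20 days.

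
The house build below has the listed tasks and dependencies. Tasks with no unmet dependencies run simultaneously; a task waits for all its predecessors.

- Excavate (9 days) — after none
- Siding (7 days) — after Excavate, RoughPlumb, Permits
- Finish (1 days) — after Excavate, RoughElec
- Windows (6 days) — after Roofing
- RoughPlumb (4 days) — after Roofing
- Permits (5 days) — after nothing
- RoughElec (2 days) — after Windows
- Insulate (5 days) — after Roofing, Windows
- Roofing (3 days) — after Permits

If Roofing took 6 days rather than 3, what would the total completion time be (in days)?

22

Actual critical path: Permits→Roofing→Windows→Insulate = 5+3+6+5 = 19 ⇒ 19 days.
Since Roofing is critical, the +3 change carries straight to that chain (now 22 days).
No other chain overtakes it, so the finish is 22 days.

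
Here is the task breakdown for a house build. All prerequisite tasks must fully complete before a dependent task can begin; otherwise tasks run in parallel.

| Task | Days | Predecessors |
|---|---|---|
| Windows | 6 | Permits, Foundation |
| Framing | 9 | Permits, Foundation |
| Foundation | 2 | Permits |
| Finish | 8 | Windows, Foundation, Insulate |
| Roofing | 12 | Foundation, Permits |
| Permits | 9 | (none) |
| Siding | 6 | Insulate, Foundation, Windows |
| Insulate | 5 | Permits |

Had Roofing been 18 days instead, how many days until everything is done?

Critical path before the change: Permits→Foundation→Windows→Finish = 9+2+6+8 = 25 giving 25 days.
Roofing is off the critical path — its longest chain is 23 days, giving 2 of slack.
New critical path: Permits→Foundation→Roofing = 9+2+18 = 29 ⇒ 29 days.

29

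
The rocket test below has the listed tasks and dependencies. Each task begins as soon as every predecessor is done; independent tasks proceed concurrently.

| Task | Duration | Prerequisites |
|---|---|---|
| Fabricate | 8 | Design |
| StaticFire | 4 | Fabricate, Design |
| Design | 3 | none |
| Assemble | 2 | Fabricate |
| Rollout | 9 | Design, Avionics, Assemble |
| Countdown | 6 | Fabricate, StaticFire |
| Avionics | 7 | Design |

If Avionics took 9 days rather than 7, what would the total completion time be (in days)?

As given, the longest chain is Design→Fabricate→Assemble→Rollout = 3+8+2+9 = 22, so the finish is 22 days.
Avionics is off the critical path — its longest chain is 19 days, giving 3 of slack.
The critical path is still Design→Fabricate→Assemble→Rollout; finish is now 22 days.

22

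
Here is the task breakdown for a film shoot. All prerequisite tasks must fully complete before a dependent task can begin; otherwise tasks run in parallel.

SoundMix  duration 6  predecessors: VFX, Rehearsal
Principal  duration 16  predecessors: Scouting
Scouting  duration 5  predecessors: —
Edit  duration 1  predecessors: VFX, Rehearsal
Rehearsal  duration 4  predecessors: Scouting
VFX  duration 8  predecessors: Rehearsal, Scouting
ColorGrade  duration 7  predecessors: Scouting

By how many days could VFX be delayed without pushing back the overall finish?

Critical path: Scouting→Rehearsal→VFX→SoundMix = 5+4+8+6 = 23, so the finish is 23 days.
Longest path through VFX: 23 days (earliest finish 17, latest finish 17).
So VFX can slip 17 − 17 = 0 days.

0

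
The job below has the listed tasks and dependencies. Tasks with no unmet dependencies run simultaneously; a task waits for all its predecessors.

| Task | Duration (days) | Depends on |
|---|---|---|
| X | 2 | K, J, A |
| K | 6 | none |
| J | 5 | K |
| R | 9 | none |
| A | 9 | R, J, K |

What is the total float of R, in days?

Critical path: K→J→A→X = 6+5+9+2 = 22, so the finish is 22 days.
The longest chain containing R totals 20 days.
So R can slip 11 − 9 = 2 days.

2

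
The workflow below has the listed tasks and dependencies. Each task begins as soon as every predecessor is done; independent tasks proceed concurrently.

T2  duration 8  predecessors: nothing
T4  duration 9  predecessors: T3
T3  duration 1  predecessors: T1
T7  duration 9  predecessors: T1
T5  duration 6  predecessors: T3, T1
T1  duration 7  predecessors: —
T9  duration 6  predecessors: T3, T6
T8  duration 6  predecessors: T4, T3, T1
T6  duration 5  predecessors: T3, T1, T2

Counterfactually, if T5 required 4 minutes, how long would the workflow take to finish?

Critical path before the change: T1→T3→T4→T8 = 7+1+9+6 = 23 giving 23 minutes.
T5 has 9 minutes of float (longest path through it is 14).
That remains the longest chain; total 23 minutes.

23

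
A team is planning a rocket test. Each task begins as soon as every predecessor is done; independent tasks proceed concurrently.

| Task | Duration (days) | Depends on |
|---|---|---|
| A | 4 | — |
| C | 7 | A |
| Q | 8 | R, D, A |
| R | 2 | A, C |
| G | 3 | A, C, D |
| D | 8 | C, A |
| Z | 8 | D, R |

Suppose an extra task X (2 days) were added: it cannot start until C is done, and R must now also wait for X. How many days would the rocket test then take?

Originally the rocket test takes 27 days.
With X inserted, R now waits for max(A, C, X).
New critical path: A→C→D→Z = 4+7+8+8 = 27 ⇒ 27 days.

27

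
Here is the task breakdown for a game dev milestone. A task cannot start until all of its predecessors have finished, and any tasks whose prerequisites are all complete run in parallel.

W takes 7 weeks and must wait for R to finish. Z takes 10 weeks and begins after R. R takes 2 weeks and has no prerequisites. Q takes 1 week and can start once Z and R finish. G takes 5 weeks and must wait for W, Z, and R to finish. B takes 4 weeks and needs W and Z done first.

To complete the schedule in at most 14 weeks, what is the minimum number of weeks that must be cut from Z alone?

3

Current finish: 17 weeks; target: 14.
Z is on every critical path, so each week cut from Z cuts the finish by one (this holds down to a finish of 14).
Need 17 − 14 = 3 weeks off Z → Z becomes 7 weeks, finish becomes 14.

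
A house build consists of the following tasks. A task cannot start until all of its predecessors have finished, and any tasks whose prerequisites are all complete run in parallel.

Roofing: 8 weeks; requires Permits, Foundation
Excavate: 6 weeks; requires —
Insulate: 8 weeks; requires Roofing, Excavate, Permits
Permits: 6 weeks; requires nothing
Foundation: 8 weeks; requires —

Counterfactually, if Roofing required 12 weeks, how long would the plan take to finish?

Actual critical path: Foundation→Roofing→Insulate = 8+8+8 = 24 ⇒ 24 weeks.
Since Roofing is critical, the +4 change carries straight to that chain (now 28 weeks).
That remains the longest chain; total 28 weeks.

28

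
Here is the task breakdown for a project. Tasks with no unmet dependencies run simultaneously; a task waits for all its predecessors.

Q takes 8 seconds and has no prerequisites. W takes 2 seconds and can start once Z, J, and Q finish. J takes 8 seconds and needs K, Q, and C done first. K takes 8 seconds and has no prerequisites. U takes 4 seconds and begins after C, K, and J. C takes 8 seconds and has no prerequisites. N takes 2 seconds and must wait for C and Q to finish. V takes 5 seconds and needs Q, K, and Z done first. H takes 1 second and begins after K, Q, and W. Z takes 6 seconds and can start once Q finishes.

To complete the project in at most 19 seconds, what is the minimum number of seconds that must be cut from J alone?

Current finish: 20 seconds; target: 19.
J is on every critical path, so each second cut from J cuts the finish by one (this holds down to a finish of 19).
Need 20 − 19 = 1 second off J → J becomes 7 seconds, finish becomes 19.

1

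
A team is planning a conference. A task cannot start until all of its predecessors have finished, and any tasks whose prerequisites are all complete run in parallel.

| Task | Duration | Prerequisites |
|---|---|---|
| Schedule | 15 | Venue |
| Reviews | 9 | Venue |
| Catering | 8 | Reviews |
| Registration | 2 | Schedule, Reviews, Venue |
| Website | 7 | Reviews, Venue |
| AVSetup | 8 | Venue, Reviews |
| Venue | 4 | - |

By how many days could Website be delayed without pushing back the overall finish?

Venue→Reviews→Catering = 4+9+8 = 21 sets the makespan at 21 days.
Website finishes as early as 20 and must finish by 21.
Slack of Website = 14 − 13 = 1 day.

1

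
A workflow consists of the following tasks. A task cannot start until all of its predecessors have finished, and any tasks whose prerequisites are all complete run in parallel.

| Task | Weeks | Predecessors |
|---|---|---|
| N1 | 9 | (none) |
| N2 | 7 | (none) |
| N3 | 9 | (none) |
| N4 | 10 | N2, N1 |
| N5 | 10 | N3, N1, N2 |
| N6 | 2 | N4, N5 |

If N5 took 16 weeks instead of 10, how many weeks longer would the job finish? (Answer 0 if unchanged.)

The binding path is N3→N5→N6 = 9+10+2 = 21; finish at 21 weeks.
Since N5 is critical, the +6 change carries straight to that chain (now 27 weeks).
The binding chain switches to N1→N5→N6 = 9+16+2 = 27; finish 27 weeks.
Change in finish: 27 − 21 = +6 weeks.

6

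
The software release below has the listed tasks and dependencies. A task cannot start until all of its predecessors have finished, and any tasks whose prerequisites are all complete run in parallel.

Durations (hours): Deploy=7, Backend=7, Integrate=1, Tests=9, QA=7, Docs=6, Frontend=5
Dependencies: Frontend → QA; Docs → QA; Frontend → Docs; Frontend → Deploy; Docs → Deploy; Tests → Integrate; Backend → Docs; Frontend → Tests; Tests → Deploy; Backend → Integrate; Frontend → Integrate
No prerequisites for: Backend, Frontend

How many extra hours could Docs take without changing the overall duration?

1

Frontend→Tests→Deploy = 5+9+7 = 21 sets the makespan at 21 hours.
Docs finishes as early as 13 and must finish by 14.
Float = 21 − 20 = 1.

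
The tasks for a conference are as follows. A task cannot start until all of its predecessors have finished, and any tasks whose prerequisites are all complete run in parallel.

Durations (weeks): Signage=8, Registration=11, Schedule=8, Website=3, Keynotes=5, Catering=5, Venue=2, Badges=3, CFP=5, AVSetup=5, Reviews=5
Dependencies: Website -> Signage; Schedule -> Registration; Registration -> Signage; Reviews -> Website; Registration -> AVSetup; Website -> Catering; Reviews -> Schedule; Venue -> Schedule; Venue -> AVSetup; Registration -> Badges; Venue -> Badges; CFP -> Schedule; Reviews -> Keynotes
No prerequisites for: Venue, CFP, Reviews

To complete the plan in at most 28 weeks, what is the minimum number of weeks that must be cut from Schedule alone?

Current finish: 32 weeks; target: 28.
Schedule is on every critical path, so each week cut from Schedule cuts the finish by one (this holds down to a finish of 25).
Need 32 − 28 = 4 weeks off Schedule → Schedule becomes 4 weeks, finish becomes 28.

4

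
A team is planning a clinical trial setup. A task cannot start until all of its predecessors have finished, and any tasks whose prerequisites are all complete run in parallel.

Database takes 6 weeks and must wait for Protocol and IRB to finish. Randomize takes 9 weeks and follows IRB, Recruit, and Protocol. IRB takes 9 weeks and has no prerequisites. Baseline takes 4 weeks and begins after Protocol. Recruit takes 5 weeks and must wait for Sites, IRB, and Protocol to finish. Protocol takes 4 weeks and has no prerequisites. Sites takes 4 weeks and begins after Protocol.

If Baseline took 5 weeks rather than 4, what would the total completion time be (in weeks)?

23

Actual critical path: IRB→Recruit→Randomize = 9+5+9 = 23 ⇒ 23 weeks.
Baseline is off the critical path — its longest chain is 8 weeks, giving 15 of slack.
That remains the longest chain; total 23 weeks.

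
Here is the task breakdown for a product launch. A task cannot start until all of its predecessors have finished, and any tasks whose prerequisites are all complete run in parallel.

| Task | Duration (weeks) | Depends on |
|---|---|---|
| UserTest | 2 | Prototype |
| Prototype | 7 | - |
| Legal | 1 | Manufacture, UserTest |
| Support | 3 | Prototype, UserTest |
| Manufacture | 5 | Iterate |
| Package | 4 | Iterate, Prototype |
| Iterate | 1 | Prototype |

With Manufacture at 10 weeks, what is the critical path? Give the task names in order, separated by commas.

Prototype, Iterate, Manufacture, Legal

As given, the longest chain is Prototype→Iterate→Manufacture→Legal = 7+1+5+1 = 14, so the finish is 14 weeks.
Manufacture lies on that path, so at 10 weeks the path becomes 19 weeks.
That remains the longest chain; total 19 weeks.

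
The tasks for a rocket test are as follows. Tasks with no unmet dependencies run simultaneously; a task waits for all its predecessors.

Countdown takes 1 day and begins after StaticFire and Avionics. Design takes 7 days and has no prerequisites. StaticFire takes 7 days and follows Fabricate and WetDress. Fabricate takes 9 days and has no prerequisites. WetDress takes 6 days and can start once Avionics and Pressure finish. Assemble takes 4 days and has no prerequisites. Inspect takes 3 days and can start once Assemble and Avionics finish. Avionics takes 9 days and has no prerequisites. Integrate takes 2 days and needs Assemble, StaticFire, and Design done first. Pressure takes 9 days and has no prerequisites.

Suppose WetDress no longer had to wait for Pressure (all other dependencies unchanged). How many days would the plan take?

24

Original critical path: Avionics→WetDress→StaticFire→Integrate = 9+6+7+2 = 24 ⇒ 24 days.
Dropping Pressure→WetDress doesn't change WetDress's earliest start (9); another predecessor still binds.
The longest chain is now Avionics→WetDress→StaticFire→Integrate = 9+6+7+2 = 24, so the plan takes 24 days.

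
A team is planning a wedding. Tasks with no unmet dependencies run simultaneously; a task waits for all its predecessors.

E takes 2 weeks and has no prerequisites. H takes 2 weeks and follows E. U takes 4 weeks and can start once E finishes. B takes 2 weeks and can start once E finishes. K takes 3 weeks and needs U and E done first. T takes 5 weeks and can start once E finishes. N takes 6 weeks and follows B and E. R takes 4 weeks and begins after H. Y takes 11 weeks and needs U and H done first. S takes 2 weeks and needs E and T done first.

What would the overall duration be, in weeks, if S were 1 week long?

The binding path is E→U→Y = 2+4+11 = 17; finish at 17 weeks.
S has 8 weeks of float (longest path through it is 9).
No other chain overtakes it, so the finish is 17 weeks.

17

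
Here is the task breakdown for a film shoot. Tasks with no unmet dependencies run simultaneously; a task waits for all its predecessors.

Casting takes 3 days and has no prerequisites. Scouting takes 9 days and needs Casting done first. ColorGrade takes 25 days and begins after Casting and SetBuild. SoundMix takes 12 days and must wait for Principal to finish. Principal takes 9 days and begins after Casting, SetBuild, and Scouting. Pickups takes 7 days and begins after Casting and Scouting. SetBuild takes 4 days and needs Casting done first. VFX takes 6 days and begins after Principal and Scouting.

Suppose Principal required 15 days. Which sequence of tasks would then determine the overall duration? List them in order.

Casting, Scouting, Principal, SoundMix

Baseline: Casting→Scouting→Principal→SoundMix = 3+9+9+12 = 33 → 33 days.
Since Principal is critical, the +6 change carries straight to that chain (now 39 days).
The critical path is still Casting→Scouting→Principal→SoundMix; finish is now 39 days.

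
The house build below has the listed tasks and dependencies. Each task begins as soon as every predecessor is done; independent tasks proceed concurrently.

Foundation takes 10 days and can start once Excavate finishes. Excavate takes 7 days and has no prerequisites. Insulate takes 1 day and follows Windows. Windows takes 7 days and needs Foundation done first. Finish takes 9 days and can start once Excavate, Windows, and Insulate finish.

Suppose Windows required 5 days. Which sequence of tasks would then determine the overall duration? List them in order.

The binding path is Excavate→Foundation→Windows→Insulate→Finish = 7+10+7+1+9 = 34; finish at 34 days.
Windows is on the critical path; changing it to 5 makes that path 32 days.
No other chain overtakes it, so the finish is 32 days.

Excavate, Foundation, Windows, Insulate, Finish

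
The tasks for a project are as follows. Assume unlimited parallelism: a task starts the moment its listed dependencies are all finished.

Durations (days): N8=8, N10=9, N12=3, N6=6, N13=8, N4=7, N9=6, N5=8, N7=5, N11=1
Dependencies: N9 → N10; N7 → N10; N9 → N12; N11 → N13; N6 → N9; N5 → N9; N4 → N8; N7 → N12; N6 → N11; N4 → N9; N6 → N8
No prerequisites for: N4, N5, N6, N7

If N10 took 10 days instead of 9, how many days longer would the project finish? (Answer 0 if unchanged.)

1

Actual critical path: N5→N9→N10 = 8+6+9 = 23 ⇒ 23 days.
N10 is on the critical path; changing it to 10 makes that path 24 days.
No other chain overtakes it, so the finish is 24 days.
Change in finish: 24 − 23 = +1 days.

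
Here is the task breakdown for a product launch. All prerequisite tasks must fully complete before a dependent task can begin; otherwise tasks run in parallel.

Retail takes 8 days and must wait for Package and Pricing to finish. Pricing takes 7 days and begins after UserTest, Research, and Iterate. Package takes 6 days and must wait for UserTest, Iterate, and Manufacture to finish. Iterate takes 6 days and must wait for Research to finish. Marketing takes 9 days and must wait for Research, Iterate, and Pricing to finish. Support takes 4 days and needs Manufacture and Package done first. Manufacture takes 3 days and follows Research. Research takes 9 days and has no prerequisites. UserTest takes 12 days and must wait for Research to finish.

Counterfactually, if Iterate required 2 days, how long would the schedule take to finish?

As given, the longest chain is Research→UserTest→Pricing→Marketing = 9+12+7+9 = 37, so the finish is 37 days.
Iterate is off the critical path — its longest chain is 31 days, giving 6 of slack.
The critical path is still Research→UserTest→Pricing→Marketing; finish is now 37 days.

37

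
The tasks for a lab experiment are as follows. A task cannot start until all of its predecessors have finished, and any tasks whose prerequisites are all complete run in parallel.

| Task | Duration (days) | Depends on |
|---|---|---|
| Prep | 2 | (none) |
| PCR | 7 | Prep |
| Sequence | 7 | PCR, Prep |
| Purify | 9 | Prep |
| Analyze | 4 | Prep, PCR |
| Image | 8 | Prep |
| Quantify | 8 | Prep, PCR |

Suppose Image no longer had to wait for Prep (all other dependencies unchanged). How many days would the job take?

With the dependency in place, Prep→PCR→Quantify = 2+7+8 = 17 sets the finish at 17 days.
Without Prep→Image, Image's earliest start moves from 2 to 0.
After: Prep→PCR→Quantify = 2+7+8 = 17 → 17 days.

17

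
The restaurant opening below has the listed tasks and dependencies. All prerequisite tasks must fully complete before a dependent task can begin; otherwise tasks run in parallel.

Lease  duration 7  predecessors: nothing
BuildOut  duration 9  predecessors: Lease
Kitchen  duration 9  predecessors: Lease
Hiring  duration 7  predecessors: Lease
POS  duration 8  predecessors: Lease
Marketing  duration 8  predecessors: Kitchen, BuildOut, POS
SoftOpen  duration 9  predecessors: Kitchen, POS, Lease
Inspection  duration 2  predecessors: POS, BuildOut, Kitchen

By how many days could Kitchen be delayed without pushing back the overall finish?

Critical path: Lease→Kitchen→SoftOpen = 7+9+9 = 25, so the finish is 25 days.
Longest path through Kitchen: 25 days (earliest finish 16, latest finish 16).
Float = 25 − 25 = 0.

0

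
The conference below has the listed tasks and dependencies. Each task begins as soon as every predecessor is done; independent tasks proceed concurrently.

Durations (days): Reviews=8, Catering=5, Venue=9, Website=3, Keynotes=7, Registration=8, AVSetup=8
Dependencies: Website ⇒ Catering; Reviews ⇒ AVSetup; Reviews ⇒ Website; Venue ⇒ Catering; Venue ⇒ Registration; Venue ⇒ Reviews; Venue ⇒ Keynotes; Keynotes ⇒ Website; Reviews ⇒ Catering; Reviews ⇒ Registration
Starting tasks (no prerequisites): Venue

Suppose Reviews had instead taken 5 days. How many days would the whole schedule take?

The binding path is Venue→Reviews→Website→Catering = 9+8+3+5 = 25; finish at 25 days.
Reviews is on the critical path; changing it to 5 makes that path 22 days.
New critical path: Venue→Keynotes→Website→Catering = 9+7+3+5 = 24 ⇒ 24 days.

24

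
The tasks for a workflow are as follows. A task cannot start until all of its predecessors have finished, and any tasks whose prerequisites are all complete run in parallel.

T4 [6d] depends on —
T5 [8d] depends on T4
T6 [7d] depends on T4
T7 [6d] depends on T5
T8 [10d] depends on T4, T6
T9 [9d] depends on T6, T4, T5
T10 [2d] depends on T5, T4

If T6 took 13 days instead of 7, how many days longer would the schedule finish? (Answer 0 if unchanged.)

Critical path before the change: T4→T6→T8 = 6+7+10 = 23 giving 23 days.
T6 lies on that path, so at 13 days the path becomes 29 days.
That remains the longest chain; total 29 days.
Change in finish: 29 − 23 = +6 days.

6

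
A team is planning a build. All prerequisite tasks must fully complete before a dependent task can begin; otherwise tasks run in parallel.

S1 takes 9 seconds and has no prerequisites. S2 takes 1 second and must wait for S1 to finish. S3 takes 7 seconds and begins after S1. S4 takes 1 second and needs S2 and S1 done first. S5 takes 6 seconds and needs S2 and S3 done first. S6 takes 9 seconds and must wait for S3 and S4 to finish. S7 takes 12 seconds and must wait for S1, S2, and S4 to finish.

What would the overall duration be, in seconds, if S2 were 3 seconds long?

25

Baseline: S1→S3→S6 = 9+7+9 = 25 → 25 seconds.
The longest path through S2 is only 23 seconds, so S2 has float 2.
New critical path: S1→S2→S4→S7 = 9+3+1+12 = 25 ⇒ 25 seconds.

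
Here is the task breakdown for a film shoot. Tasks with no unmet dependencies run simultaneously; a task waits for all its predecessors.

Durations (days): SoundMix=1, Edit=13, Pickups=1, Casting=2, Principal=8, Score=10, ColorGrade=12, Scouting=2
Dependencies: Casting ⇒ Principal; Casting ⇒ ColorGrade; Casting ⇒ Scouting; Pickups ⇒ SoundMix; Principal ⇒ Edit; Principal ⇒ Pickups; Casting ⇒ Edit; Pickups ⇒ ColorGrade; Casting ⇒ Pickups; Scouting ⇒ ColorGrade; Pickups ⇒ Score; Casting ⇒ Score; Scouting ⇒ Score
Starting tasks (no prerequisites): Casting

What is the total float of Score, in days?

The longest chain is Casting→Principal→Pickups→ColorGrade = 2+8+1+12 = 23; overall finish 23 days.
Score finishes as early as 21 and must finish by 23.
Slack of Score = 13 − 11 = 2 days.

2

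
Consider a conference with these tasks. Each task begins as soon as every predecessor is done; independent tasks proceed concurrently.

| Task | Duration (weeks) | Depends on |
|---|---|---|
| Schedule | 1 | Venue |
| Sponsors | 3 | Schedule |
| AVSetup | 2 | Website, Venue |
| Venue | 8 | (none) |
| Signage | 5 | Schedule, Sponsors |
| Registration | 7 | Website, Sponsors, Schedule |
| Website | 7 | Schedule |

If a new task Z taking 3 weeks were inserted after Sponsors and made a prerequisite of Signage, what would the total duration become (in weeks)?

23

Originally the project takes 23 weeks.
With Z inserted, Signage now waits for max(Schedule, Sponsors, Z).
New critical path: Venue→Schedule→Website→Registration = 8+1+7+7 = 23 ⇒ 23 weeks.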